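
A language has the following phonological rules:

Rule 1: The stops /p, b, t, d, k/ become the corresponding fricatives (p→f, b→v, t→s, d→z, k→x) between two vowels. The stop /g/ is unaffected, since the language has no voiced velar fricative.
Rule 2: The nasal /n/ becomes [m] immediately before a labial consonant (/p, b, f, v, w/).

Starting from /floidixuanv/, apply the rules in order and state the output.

Rule 1 (intervocalic spirantization): /d/ is a stop between vowels /i/ and /i/, so it spirantizes to the fricative [z]. /floidixuanv/ → floizixuanv.
Rule 2 (nasal place assimilation): /n/ precedes the labial consonant /v/, so it assimilates in place to [m]. /floizixuanv/ → floizixuamv.

floizixuamv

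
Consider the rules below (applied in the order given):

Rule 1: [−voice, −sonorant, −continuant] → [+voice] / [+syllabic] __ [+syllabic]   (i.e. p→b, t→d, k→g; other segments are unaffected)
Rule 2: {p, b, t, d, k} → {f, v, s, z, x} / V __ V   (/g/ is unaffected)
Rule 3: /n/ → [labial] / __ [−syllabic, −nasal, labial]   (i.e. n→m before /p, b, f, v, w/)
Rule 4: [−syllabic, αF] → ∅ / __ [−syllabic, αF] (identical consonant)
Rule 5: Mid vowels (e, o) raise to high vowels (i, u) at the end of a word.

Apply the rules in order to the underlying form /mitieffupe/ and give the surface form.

Rule 1 (intervocalic voicing): /t/ is a voiceless stop between vowels /i/ and /i/, so it voices to [d]. /p/ is a voiceless stop between vowels /u/ and /e/, so it voices to [b]. /mitieffupe/ → midieffube.
Rule 2 (intervocalic spirantization): /d/ is a stop between vowels /i/ and /i/, so it spirantizes to the fricative [z]. /b/ is a stop between vowels /u/ and /e/, so it spirantizes to the fricative [v]. /midieffube/ → mizieffuve.
Rule 3 (nasal place assimilation): no segment meets the environment; /mizieffuve/ is unchanged.
Rule 4 (degemination): /ff/ is a geminate; the first /f/ deletes. /mizieffuve/ → miziefuve.
Rule 5 (final vowel raising): /e/ is a mid vowel in word-final position, so it raises to [i]. /miziefuve/ → miziefuvi.

miziefuvi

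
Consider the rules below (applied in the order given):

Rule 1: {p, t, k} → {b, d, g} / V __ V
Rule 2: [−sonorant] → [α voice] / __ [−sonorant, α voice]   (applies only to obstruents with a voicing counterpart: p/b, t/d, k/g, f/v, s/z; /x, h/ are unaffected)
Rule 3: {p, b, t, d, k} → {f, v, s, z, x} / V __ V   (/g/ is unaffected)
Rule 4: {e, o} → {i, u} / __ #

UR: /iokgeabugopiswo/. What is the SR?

Rule 1 (intervocalic voicing): /p/ is a voiceless stop between vowels /o/ and /i/, so it voices to [b]. /iokgeabugopiswo/ → iokgeabugobiswo.
Rule 2 (regressive voicing assimilation): /k/ precedes the voiced obstruent /g/, so it voices to [g] by assimilation. /iokgeabugobiswo/ → ioggeabugobiswo.
Rule 3 (intervocalic spirantization): /b/ is a stop between vowels /a/ and /u/, so it spirantizes to the fricative [v]. /b/ is a stop between vowels /o/ and /i/, so it spirantizes to the fricative [v]. /ioggeabugobiswo/ → ioggeavugoviswo.
Rule 4 (final vowel raising): /o/ is a mid vowel in word-final position, so it raises to [u]. /ioggeavugoviswo/ → ioggeavugoviswu.

ioggeavugoviswu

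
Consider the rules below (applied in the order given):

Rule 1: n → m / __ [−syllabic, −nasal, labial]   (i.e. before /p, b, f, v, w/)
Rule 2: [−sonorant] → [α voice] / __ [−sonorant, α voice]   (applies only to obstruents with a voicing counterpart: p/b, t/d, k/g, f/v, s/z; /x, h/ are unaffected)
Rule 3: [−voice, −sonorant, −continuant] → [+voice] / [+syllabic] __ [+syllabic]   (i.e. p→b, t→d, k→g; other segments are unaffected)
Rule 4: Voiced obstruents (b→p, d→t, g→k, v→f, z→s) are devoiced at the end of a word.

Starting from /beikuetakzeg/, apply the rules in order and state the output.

Rule 1 (nasal place assimilation): no segment meets the environment; /beikuetakzeg/ is unchanged.
Rule 2 (regressive voicing assimilation): /k/ precedes the voiced obstruent /z/, so it voices to [g] by assimilation. /beikuetakzeg/ → beikuetagzeg.
Rule 3 (intervocalic voicing): /k/ is a voiceless stop between vowels /i/ and /u/, so it voices to [g]. /t/ is a voiceless stop between vowels /e/ and /a/, so it voices to [d]. /beikuetagzeg/ → beiguedagzeg.
Rule 4 (final devoicing): /g/ is a voiced obstruent in word-final position, so it devoices to [k]. /beiguedagzeg/ → beiguedagzek.

beiguedagzek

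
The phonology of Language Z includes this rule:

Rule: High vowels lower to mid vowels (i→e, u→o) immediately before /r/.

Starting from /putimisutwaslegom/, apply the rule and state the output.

No segment of /putimisutwaslegom/ meets the structural description of the rule, so the form surfaces unchanged.

putimisutwaslegom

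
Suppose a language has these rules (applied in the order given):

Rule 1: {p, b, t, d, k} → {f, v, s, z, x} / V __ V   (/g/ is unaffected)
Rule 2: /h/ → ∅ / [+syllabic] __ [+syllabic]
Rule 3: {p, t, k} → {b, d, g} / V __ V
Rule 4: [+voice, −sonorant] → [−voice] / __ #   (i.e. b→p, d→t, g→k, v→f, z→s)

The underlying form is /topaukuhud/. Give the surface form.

tofauxuut

Rule 1 (intervocalic spirantization): /p/ is a stop between vowels /o/ and /a/, so it spirantizes to the fricative [f]. /k/ is a stop between vowels /u/ and /u/, so it spirantizes to the fricative [x]. /topaukuhud/ → tofauxuhud.
Rule 2 (intervocalic h-deletion): /h/ occurs between vowels /u/ and /u/, so it deletes. /tofauxuhud/ → tofauxuud.
Rule 3 (intervocalic voicing): no segment meets the environment; /tofauxuud/ is unchanged.
Rule 4 (final devoicing): /d/ is a voiced obstruent in word-final position, so it devoices to [t]. /tofauxuud/ → tofauxuut.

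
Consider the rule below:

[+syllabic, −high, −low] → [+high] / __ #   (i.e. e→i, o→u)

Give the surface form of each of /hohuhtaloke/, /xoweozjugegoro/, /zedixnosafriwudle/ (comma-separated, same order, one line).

/hohuhtaloke/: /e/ is a mid vowel in word-final position, so it raises to [i]. → [hohuhtaloki].
/xoweozjugegoro/: /o/ is a mid vowel in word-final position, so it raises to [u]. → [xoweozjugegoru].
/zedixnosafriwudle/: /e/ is a mid vowel in word-final position, so it raises to [i]. → [zedixnosafriwudli].

hohuhtaloki, xoweozjugegoru, zedixnosafriwudli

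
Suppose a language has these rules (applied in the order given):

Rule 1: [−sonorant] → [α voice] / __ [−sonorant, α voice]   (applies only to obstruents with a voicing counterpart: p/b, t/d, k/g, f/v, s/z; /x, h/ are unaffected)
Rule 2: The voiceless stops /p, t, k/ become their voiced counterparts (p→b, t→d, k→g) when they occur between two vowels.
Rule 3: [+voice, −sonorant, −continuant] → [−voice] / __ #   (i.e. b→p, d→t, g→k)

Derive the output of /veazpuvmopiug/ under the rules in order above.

Rule 1 (regressive voicing assimilation): /z/ precedes the voiceless obstruent /p/, so it devoices to [s] by assimilation. /veazpuvmopiug/ → veaspuvmopiug.
Rule 2 (intervocalic voicing): /p/ is a voiceless stop between vowels /o/ and /i/, so it voices to [b]. /veaspuvmopiug/ → veaspuvmobiug.
Rule 3 (final devoicing): /g/ is a voiced stop in word-final position, so it devoices to [k]. /veaspuvmobiug/ → veaspuvmobiuk.

veaspuvmobiuk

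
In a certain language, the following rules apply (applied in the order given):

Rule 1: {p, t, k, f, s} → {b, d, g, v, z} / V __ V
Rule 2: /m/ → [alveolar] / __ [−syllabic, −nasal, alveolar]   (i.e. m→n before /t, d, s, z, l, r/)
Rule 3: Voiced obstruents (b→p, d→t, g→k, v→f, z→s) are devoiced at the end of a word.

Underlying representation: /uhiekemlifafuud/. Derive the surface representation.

uhiegenlivavuut

Rule 1 (intervocalic voicing): /k/ is a voiceless obstruent between vowels /e/ and /e/, so it voices to [g]. /f/ is a voiceless obstruent between vowels /i/ and /a/, so it voices to [v]. /f/ is a voiceless obstruent between vowels /a/ and /u/, so it voices to [v]. /uhiekemlifafuud/ → uhiegemlivavuud.
Rule 2 (nasal place assimilation): /m/ precedes the alveolar consonant /l/, so it assimilates in place to [n]. /uhiegemlivavuud/ → uhiegenlivavuud.
Rule 3 (final devoicing): /d/ is a voiced obstruent in word-final position, so it devoices to [t]. /uhiegenlivavuud/ → uhiegenlivavuut.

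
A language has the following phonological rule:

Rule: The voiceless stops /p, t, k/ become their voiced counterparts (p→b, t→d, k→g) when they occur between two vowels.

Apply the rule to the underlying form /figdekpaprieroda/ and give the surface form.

figdekpaprieroda

No segment of /figdekpaprieroda/ meets the structural description of the rule, so the form surfaces unchanged.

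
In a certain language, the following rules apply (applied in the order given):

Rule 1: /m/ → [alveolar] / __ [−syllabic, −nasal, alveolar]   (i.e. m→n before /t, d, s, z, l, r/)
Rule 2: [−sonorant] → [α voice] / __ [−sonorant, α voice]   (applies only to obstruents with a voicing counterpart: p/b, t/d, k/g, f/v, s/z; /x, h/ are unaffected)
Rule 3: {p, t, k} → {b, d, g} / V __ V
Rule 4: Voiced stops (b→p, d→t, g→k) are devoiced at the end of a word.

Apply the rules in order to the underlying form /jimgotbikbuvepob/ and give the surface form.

Rule 1 (nasal place assimilation): no segment meets the environment; /jimgotbikbuvepob/ is unchanged.
Rule 2 (regressive voicing assimilation): /t/ precedes the voiced obstruent /b/, so it voices to [d] by assimilation. /k/ precedes the voiced obstruent /b/, so it voices to [g] by assimilation. /jimgotbikbuvepob/ → jimgodbigbuvepob.
Rule 3 (intervocalic voicing): /p/ is a voiceless stop between vowels /e/ and /o/, so it voices to [b]. /jimgodbigbuvepob/ → jimgodbigbuvebob.
Rule 4 (final devoicing): /b/ is a voiced stop in word-final position, so it devoices to [p]. /jimgodbigbuvebob/ → jimgodbigbuvebop.

jimgodbigbuvebop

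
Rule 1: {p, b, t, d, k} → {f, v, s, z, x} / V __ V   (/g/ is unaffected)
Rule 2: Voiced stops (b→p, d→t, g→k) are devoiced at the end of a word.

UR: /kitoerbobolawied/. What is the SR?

kisoerbovolawiet

Rule 1 (intervocalic spirantization): /t/ is a stop between vowels /i/ and /o/, so it spirantizes to the fricative [s]. /b/ is a stop between vowels /o/ and /o/, so it spirantizes to the fricative [v]. /kitoerbobolawied/ → kisoerbovolawied.
Rule 2 (final devoicing): /d/ is a voiced stop in word-final position, so it devoices to [t]. /kisoerbovolawied/ → kisoerbovolawiet.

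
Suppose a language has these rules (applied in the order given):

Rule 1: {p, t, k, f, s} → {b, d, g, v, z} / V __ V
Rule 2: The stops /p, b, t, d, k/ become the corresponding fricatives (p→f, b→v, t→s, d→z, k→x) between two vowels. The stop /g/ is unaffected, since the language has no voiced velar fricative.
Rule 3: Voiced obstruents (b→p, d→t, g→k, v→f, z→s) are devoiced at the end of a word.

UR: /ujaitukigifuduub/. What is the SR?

ujaizugigivuzuup

Rule 1 (intervocalic voicing): /t/ is a voiceless obstruent between vowels /i/ and /u/, so it voices to [d]. /k/ is a voiceless obstruent between vowels /u/ and /i/, so it voices to [g]. /f/ is a voiceless obstruent between vowels /i/ and /u/, so it voices to [v]. /ujaitukigifuduub/ → ujaidugigivuduub.
Rule 2 (intervocalic spirantization): /d/ is a stop between vowels /i/ and /u/, so it spirantizes to the fricative [z]. /d/ is a stop between vowels /u/ and /u/, so it spirantizes to the fricative [z]. /ujaidugigivuduub/ → ujaizugigivuzuub.
Rule 3 (final devoicing): /b/ is a voiced obstruent in word-final position, so it devoices to [p]. /ujaizugigivuzuub/ → ujaizugigivuzuup.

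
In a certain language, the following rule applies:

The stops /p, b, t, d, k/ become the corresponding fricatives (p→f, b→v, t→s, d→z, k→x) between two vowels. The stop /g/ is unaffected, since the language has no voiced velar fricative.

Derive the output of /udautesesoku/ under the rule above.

uzausesesoxu

/d/ is a stop between vowels /u/ and /a/, so it spirantizes to the fricative [z].
/t/ is a stop between vowels /u/ and /e/, so it spirantizes to the fricative [s].
/k/ is a stop between vowels /o/ and /u/, so it spirantizes to the fricative [x].
Surface form: [uzausesesoxu].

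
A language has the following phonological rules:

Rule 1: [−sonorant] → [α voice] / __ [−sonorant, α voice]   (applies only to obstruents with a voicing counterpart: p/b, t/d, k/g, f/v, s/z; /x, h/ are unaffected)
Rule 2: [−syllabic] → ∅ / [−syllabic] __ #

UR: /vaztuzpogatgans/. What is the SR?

Rule 1 (regressive voicing assimilation): /z/ precedes the voiceless obstruent /t/, so it devoices to [s] by assimilation. /z/ precedes the voiceless obstruent /p/, so it devoices to [s] by assimilation. /t/ precedes the voiced obstruent /g/, so it voices to [d] by assimilation. /vaztuzpogatgans/ → vastuspogadgans.
Rule 2 (final cluster simplification): /s/ is the second consonant of a word-final cluster /ns/, so it deletes. /vastuspogadgans/ → vastuspogadgan.

vastuspogadgan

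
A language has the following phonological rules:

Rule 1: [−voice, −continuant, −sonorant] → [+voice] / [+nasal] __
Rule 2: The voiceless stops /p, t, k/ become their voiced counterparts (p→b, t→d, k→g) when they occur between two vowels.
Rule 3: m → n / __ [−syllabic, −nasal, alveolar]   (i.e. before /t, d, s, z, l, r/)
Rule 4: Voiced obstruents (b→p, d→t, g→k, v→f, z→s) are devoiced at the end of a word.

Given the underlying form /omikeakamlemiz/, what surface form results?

Rule 1 (post-nasal voicing): no segment meets the environment; /omikeakamlemiz/ is unchanged.
Rule 2 (intervocalic voicing): /k/ is a voiceless stop between vowels /i/ and /e/, so it voices to [g]. /k/ is a voiceless stop between vowels /a/ and /a/, so it voices to [g]. /omikeakamlemiz/ → omigeagamlemiz.
Rule 3 (nasal place assimilation): /m/ precedes the alveolar consonant /l/, so it assimilates in place to [n]. /omigeagamlemiz/ → omigeaganlemiz.
Rule 4 (final devoicing): /z/ is a voiced obstruent in word-final position, so it devoices to [s]. /omigeaganlemiz/ → omigeaganlemis.

omigeaganlemis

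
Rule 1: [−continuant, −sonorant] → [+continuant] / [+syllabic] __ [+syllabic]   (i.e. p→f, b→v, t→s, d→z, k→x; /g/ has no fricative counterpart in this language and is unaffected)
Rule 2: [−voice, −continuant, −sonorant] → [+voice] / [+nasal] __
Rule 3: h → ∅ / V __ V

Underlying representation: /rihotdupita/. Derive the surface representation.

riotdufisa

Rule 1 (intervocalic spirantization): /p/ is a stop between vowels /u/ and /i/, so it spirantizes to the fricative [f]. /t/ is a stop between vowels /i/ and /a/, so it spirantizes to the fricative [s]. /rihotdupita/ → rihotdufisa.
Rule 2 (post-nasal voicing): no segment meets the environment; /rihotdufisa/ is unchanged.
Rule 3 (intervocalic h-deletion): /h/ occurs between vowels /i/ and /o/, so it deletes. /rihotdufisa/ → riotdufisa.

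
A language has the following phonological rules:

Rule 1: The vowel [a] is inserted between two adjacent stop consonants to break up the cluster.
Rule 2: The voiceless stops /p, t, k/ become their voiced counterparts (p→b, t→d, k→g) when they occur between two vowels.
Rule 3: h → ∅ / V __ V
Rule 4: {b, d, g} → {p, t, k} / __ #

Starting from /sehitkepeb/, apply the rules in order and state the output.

seidagebep

Rule 1 (stop-cluster a-epenthesis): /t/ and /k/ form a stop–stop cluster, so [a] is inserted between them. /sehitkepeb/ → sehitakepeb.
Rule 2 (intervocalic voicing): /t/ is a voiceless stop between vowels /i/ and /a/, so it voices to [d]. /k/ is a voiceless stop between vowels /a/ and /e/, so it voices to [g]. /p/ is a voiceless stop between vowels /e/ and /e/, so it voices to [b]. /sehitakepeb/ → sehidagebeb.
Rule 3 (intervocalic h-deletion): /h/ occurs between vowels /e/ and /i/, so it deletes. /sehidagebeb/ → seidagebeb.
Rule 4 (final devoicing): /b/ is a voiced stop in word-final position, so it devoices to [p]. /seidagebeb/ → seidagebep.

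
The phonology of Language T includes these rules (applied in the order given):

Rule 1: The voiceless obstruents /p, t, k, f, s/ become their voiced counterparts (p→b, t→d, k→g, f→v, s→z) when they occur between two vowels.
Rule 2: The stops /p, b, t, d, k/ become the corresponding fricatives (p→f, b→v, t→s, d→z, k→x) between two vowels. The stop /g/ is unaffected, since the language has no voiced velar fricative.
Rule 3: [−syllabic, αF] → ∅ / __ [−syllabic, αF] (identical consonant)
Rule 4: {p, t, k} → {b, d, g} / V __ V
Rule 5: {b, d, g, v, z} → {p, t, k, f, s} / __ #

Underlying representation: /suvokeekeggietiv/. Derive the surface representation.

Rule 1 (intervocalic voicing): /k/ is a voiceless obstruent between vowels /o/ and /e/, so it voices to [g]. /k/ is a voiceless obstruent between vowels /e/ and /e/, so it voices to [g]. /t/ is a voiceless obstruent between vowels /e/ and /i/, so it voices to [d]. /suvokeekeggietiv/ → suvogeegeggiediv.
Rule 2 (intervocalic spirantization): /d/ is a stop between vowels /e/ and /i/, so it spirantizes to the fricative [z]. /suvogeegeggiediv/ → suvogeegeggieziv.
Rule 3 (degemination): /gg/ is a geminate; the first /g/ deletes. /suvogeegeggieziv/ → suvogeegegieziv.
Rule 4 (intervocalic voicing): no segment meets the environment; /suvogeegegieziv/ is unchanged.
Rule 5 (final devoicing): /v/ is a voiced obstruent in word-final position, so it devoices to [f]. /suvogeegegieziv/ → suvogeegegiezif.

suvogeegegiezif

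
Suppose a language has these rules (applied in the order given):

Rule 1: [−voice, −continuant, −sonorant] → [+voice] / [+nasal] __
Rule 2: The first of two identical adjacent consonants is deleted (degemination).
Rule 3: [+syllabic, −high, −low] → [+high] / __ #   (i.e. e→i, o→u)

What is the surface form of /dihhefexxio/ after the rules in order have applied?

Rule 1 (post-nasal voicing): no segment meets the environment; /dihhefexxio/ is unchanged.
Rule 2 (degemination): /hh/ is a geminate; the first /h/ deletes. /xx/ is a geminate; the first /x/ deletes. /dihhefexxio/ → dihefexio.
Rule 3 (final vowel raising): /o/ is a mid vowel in word-final position, so it raises to [u]. /dihefexio/ → dihefexiu.

dihefexiu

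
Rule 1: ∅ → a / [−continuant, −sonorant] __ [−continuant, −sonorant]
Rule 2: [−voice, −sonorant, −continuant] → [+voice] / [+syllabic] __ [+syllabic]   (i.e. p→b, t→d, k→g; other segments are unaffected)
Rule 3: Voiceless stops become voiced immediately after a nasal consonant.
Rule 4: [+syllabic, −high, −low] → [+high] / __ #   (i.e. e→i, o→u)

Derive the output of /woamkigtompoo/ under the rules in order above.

woamgigadombou

Rule 1 (stop-cluster a-epenthesis): /g/ and /t/ form a stop–stop cluster, so [a] is inserted between them. /woamkigtompoo/ → woamkigatompoo.
Rule 2 (intervocalic voicing): /t/ is a voiceless stop between vowels /a/ and /o/, so it voices to [d]. /woamkigatompoo/ → woamkigadompoo.
Rule 3 (post-nasal voicing): /k/ is a voiceless stop immediately after the nasal /m/, so it voices to [g]. /p/ is a voiceless stop immediately after the nasal /m/, so it voices to [b]. /woamkigadompoo/ → woamgigadomboo.
Rule 4 (final vowel raising): /o/ is a mid vowel in word-final position, so it raises to [u]. /woamgigadomboo/ → woamgigadombou.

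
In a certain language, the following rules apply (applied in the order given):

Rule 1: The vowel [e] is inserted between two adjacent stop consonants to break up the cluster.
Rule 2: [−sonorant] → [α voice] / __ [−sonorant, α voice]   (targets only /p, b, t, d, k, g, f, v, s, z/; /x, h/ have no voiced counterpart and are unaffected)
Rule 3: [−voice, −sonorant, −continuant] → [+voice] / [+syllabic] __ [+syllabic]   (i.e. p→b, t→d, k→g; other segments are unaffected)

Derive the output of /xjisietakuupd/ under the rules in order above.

Rule 1 (stop-cluster e-epenthesis): /p/ and /d/ form a stop–stop cluster, so [e] is inserted between them. /xjisietakuupd/ → xjisietakuuped.
Rule 2 (regressive voicing assimilation): no segment meets the environment; /xjisietakuuped/ is unchanged.
Rule 3 (intervocalic voicing): /t/ is a voiceless stop between vowels /e/ and /a/, so it voices to [d]. /k/ is a voiceless stop between vowels /a/ and /u/, so it voices to [g]. /p/ is a voiceless stop between vowels /u/ and /e/, so it voices to [b]. /xjisietakuuped/ → xjisiedaguubed.

xjisiedaguubed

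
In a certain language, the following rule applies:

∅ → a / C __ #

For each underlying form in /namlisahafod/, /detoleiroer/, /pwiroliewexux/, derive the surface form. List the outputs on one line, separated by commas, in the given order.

namlisahafoda, detoleiroera, pwiroliewexuxa

/namlisahafod/: the form ends in the consonant /d/, so [a] is inserted word-finally. → [namlisahafoda].
/detoleiroer/: the form ends in the consonant /r/, so [a] is inserted word-finally. → [detoleiroera].
/pwiroliewexux/: the form ends in the consonant /x/, so [a] is inserted word-finally. → [pwiroliewexuxa].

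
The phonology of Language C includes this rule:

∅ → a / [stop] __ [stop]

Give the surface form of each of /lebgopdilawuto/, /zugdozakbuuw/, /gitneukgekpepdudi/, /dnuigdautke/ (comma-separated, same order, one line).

/lebgopdilawuto/: /b/ and /g/ form a stop–stop cluster, so [a] is inserted between them. /p/ and /d/ form a stop–stop cluster, so [a] is inserted between them. → [lebagopadilawuto].
/zugdozakbuuw/: /g/ and /d/ form a stop–stop cluster, so [a] is inserted between them. /k/ and /b/ form a stop–stop cluster, so [a] is inserted between them. → [zugadozakabuuw].
/gitneukgekpepdudi/: /k/ and /g/ form a stop–stop cluster, so [a] is inserted between them. /k/ and /p/ form a stop–stop cluster, so [a] is inserted between them. /p/ and /d/ form a stop–stop cluster, so [a] is inserted between them. → [gitneukagekapepadudi].
/dnuigdautke/: /g/ and /d/ form a stop–stop cluster, so [a] is inserted between them. /t/ and /k/ form a stop–stop cluster, so [a] is inserted between them. → [dnuigadautake].

lebagopadilawuto, zugadozakabuuw, gitneukagekapepadudi, dnuigadautake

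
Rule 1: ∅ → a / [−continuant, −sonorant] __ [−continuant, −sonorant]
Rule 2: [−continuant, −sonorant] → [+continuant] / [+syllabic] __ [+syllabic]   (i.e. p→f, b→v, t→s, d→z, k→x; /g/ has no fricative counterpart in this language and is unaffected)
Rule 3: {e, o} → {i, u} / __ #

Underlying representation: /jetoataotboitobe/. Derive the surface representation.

Rule 1 (stop-cluster a-epenthesis): /t/ and /b/ form a stop–stop cluster, so [a] is inserted between them. /jetoataotboitobe/ → jetoataotaboitobe.
Rule 2 (intervocalic spirantization): /t/ is a stop between vowels /e/ and /o/, so it spirantizes to the fricative [s]. /t/ is a stop between vowels /a/ and /a/, so it spirantizes to the fricative [s]. /t/ is a stop between vowels /o/ and /a/, so it spirantizes to the fricative [s]. /b/ is a stop between vowels /a/ and /o/, so it spirantizes to the fricative [v]. /t/ is a stop between vowels /i/ and /o/, so it spirantizes to the fricative [s]. /b/ is a stop between vowels /o/ and /e/, so it spirantizes to the fricative [v]. /jetoataotaboitobe/ → jesoasaosavoisove.
Rule 3 (final vowel raising): /e/ is a mid vowel in word-final position, so it raises to [i]. /jesoasaosavoisove/ → jesoasaosavoisovi.

jesoasaosavoisovi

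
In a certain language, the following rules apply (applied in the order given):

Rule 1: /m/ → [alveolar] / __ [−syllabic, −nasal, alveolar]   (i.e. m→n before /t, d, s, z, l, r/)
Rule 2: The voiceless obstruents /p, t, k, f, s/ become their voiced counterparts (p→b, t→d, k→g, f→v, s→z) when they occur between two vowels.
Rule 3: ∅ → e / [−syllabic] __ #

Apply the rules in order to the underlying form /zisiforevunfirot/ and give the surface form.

zizivorevunfirote

Rule 1 (nasal place assimilation): no segment meets the environment; /zisiforevunfirot/ is unchanged.
Rule 2 (intervocalic voicing): /s/ is a voiceless obstruent between vowels /i/ and /i/, so it voices to [z]. /f/ is a voiceless obstruent between vowels /i/ and /o/, so it voices to [v]. /zisiforevunfirot/ → zizivorevunfirot.
Rule 3 (final e-epenthesis): the form ends in the consonant /t/, so [e] is inserted word-finally. /zizivorevunfirot/ → zizivorevunfirote.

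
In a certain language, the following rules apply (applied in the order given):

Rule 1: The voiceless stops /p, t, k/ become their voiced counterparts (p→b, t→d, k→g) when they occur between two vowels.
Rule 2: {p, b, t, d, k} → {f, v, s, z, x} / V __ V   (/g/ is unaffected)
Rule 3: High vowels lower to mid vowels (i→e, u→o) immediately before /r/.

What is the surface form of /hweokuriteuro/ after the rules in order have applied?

hweogorizeoro

Rule 1 (intervocalic voicing): /k/ is a voiceless stop between vowels /o/ and /u/, so it voices to [g]. /t/ is a voiceless stop between vowels /i/ and /e/, so it voices to [d]. /hweokuriteuro/ → hweogurideuro.
Rule 2 (intervocalic spirantization): /d/ is a stop between vowels /i/ and /e/, so it spirantizes to the fricative [z]. /hweogurideuro/ → hweogurizeuro.
Rule 3 (pre-rhotic lowering): /u/ is a high vowel immediately before /r/, so it lowers to [o]. /u/ is a high vowel immediately before /r/, so it lowers to [o]. /hweogurizeuro/ → hweogorizeoro.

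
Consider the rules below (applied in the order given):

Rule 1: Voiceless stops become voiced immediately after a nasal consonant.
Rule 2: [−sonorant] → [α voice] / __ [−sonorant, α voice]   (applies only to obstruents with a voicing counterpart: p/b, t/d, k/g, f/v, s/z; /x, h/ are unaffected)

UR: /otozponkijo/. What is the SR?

otospongijo

Rule 1 (post-nasal voicing): /k/ is a voiceless stop immediately after the nasal /n/, so it voices to [g]. /otozponkijo/ → otozpongijo.
Rule 2 (regressive voicing assimilation): /z/ precedes the voiceless obstruent /p/, so it devoices to [s] by assimilation. /otozpongijo/ → otospongijo.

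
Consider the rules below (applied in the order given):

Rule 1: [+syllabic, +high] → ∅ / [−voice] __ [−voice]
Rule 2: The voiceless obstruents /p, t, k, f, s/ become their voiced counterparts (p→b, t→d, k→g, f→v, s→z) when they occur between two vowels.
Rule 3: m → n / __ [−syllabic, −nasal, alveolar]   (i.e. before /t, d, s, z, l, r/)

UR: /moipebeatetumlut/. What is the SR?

moibebeadedunlut

Rule 1 (high vowel syncope): no segment meets the environment; /moipebeatetumlut/ is unchanged.
Rule 2 (intervocalic voicing): /p/ is a voiceless obstruent between vowels /i/ and /e/, so it voices to [b]. /t/ is a voiceless obstruent between vowels /a/ and /e/, so it voices to [d]. /t/ is a voiceless obstruent between vowels /e/ and /u/, so it voices to [d]. /moipebeatetumlut/ → moibebeadedumlut.
Rule 3 (nasal place assimilation): /m/ precedes the alveolar consonant /l/, so it assimilates in place to [n]. /moibebeadedumlut/ → moibebeadedunlut.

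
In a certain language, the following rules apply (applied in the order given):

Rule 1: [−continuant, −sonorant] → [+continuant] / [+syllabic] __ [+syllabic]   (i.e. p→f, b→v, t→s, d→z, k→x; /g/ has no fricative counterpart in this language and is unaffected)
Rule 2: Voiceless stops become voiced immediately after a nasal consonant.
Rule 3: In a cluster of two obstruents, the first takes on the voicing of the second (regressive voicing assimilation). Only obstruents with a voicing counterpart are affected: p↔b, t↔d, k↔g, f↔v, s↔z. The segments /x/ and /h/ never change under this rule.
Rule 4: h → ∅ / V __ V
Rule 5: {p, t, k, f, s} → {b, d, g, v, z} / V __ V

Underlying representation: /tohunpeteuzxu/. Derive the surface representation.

tounbezeusxu

Rule 1 (intervocalic spirantization): /t/ is a stop between vowels /e/ and /e/, so it spirantizes to the fricative [s]. /tohunpeteuzxu/ → tohunpeseuzxu.
Rule 2 (post-nasal voicing): /p/ is a voiceless stop immediately after the nasal /n/, so it voices to [b]. /tohunpeseuzxu/ → tohunbeseuzxu.
Rule 3 (regressive voicing assimilation): /z/ precedes the voiceless obstruent /x/, so it devoices to [s] by assimilation. /tohunbeseuzxu/ → tohunbeseusxu.
Rule 4 (intervocalic h-deletion): /h/ occurs between vowels /o/ and /u/, so it deletes. /tohunbeseusxu/ → tounbeseusxu.
Rule 5 (intervocalic voicing): /s/ is a voiceless obstruent between vowels /e/ and /e/, so it voices to [z]. /tounbeseusxu/ → tounbezeusxu.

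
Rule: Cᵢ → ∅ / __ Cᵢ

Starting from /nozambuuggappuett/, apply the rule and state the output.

nozambuugapuet

/gg/ is a geminate; the first /g/ deletes.
/pp/ is a geminate; the first /p/ deletes.
/tt/ is a geminate; the first /t/ deletes.
Surface form: [nozambuugapuet].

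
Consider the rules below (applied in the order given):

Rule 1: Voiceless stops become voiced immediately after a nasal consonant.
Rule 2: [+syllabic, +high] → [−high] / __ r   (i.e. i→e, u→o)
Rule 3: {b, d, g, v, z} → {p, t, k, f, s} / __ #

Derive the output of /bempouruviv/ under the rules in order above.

Rule 1 (post-nasal voicing): /p/ is a voiceless stop immediately after the nasal /m/, so it voices to [b]. /bempouruviv/ → bembouruviv.
Rule 2 (pre-rhotic lowering): /u/ is a high vowel immediately before /r/, so it lowers to [o]. /bembouruviv/ → bembooruviv.
Rule 3 (final devoicing): /v/ is a voiced obstruent in word-final position, so it devoices to [f]. /bembooruviv/ → bembooruvif.

bembooruvif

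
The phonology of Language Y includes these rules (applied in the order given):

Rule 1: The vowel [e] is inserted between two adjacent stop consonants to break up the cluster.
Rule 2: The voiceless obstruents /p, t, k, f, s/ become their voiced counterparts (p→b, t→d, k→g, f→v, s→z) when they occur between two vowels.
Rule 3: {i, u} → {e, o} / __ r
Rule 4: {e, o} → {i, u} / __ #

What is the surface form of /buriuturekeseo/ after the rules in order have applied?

boriudoregezeu

Rule 1 (stop-cluster e-epenthesis): no segment meets the environment; /buriuturekeseo/ is unchanged.
Rule 2 (intervocalic voicing): /t/ is a voiceless obstruent between vowels /u/ and /u/, so it voices to [d]. /k/ is a voiceless obstruent between vowels /e/ and /e/, so it voices to [g]. /s/ is a voiceless obstruent between vowels /e/ and /e/, so it voices to [z]. /buriuturekeseo/ → buriuduregezeo.
Rule 3 (pre-rhotic lowering): /u/ is a high vowel immediately before /r/, so it lowers to [o]. /u/ is a high vowel immediately before /r/, so it lowers to [o]. /buriuduregezeo/ → boriudoregezeo.
Rule 4 (final vowel raising): /o/ is a mid vowel in word-final position, so it raises to [u]. /boriudoregezeo/ → boriudoregezeu.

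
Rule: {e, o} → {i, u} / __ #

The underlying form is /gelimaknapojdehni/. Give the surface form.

No segment of /gelimaknapojdehni/ meets the structural description of the rule, so the form surfaces unchanged.

gelimaknapojdehni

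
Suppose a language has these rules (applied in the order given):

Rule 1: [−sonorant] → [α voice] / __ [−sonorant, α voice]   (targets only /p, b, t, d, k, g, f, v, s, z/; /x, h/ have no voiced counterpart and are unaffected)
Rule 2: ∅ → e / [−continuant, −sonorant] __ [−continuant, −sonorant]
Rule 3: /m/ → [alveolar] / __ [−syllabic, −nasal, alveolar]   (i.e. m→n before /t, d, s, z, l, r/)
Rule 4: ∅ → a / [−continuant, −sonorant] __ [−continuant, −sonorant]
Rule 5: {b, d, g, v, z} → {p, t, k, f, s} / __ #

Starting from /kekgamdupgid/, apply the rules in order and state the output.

kegegandubegit

Rule 1 (regressive voicing assimilation): /k/ precedes the voiced obstruent /g/, so it voices to [g] by assimilation. /p/ precedes the voiced obstruent /g/, so it voices to [b] by assimilation. /kekgamdupgid/ → keggamdubgid.
Rule 2 (stop-cluster e-epenthesis): /g/ and /g/ form a stop–stop cluster, so [e] is inserted between them. /b/ and /g/ form a stop–stop cluster, so [e] is inserted between them. /keggamdubgid/ → kegegamdubegid.
Rule 3 (nasal place assimilation): /m/ precedes the alveolar consonant /d/, so it assimilates in place to [n]. /kegegamdubegid/ → kegegandubegid.
Rule 4 (stop-cluster a-epenthesis): no segment meets the environment; /kegegandubegid/ is unchanged.
Rule 5 (final devoicing): /d/ is a voiced obstruent in word-final position, so it devoices to [t]. /kegegandubegid/ → kegegandubegit.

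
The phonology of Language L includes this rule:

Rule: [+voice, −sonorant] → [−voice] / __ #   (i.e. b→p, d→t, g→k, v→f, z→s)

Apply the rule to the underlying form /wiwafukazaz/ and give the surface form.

/z/ is a voiced obstruent in word-final position, so it devoices to [s].
The other instance of /z/ does not occur in the required environment and remains unchanged.
Surface form: [wiwafukazas].

wiwafukazas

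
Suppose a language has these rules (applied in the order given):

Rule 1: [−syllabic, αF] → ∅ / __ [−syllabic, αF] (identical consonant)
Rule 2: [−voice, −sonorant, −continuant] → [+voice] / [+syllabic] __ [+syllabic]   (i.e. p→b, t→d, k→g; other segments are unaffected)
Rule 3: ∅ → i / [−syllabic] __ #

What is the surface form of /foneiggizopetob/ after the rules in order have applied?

foneigizobedobi

Rule 1 (degemination): /gg/ is a geminate; the first /g/ deletes. /foneiggizopetob/ → foneigizopetob.
Rule 2 (intervocalic voicing): /p/ is a voiceless stop between vowels /o/ and /e/, so it voices to [b]. /t/ is a voiceless stop between vowels /e/ and /o/, so it voices to [d]. /foneigizopetob/ → foneigizobedob.
Rule 3 (final i-epenthesis): the form ends in the consonant /b/, so [i] is inserted word-finally. /foneigizobedob/ → foneigizobedobi.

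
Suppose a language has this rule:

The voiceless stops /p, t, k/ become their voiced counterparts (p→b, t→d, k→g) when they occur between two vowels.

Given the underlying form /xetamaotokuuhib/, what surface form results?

xedamaodoguuhib

/t/ is a voiceless stop between vowels /e/ and /a/, so it voices to [d].
/t/ is a voiceless stop between vowels /o/ and /o/, so it voices to [d].
/k/ is a voiceless stop between vowels /o/ and /u/, so it voices to [g].
Surface form: [xedamaodoguuhib].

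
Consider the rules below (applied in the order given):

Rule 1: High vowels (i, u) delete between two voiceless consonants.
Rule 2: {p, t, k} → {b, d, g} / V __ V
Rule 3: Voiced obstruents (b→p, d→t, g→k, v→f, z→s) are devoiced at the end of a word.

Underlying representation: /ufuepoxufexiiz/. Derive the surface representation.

ufueboxfexiis

Rule 1 (high vowel syncope): /u/ is a high vowel flanked by voiceless consonants /x/ and /f/, so it deletes. /ufuepoxufexiiz/ → ufuepoxfexiiz.
Rule 2 (intervocalic voicing): /p/ is a voiceless stop between vowels /e/ and /o/, so it voices to [b]. /ufuepoxfexiiz/ → ufueboxfexiiz.
Rule 3 (final devoicing): /z/ is a voiced obstruent in word-final position, so it devoices to [s]. /ufueboxfexiiz/ → ufueboxfexiis.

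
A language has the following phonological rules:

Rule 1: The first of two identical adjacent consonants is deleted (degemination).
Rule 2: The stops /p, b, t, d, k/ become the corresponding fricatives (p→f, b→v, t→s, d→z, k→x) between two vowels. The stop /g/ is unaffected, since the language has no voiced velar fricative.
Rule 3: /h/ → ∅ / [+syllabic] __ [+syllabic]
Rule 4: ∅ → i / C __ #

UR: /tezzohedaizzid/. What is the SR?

tezoezaizidi

Rule 1 (degemination): /zz/ is a geminate; the first /z/ deletes. /zz/ is a geminate; the first /z/ deletes. /tezzohedaizzid/ → tezohedaizid.
Rule 2 (intervocalic spirantization): /d/ is a stop between vowels /e/ and /a/, so it spirantizes to the fricative [z]. /tezohedaizid/ → tezohezaizid.
Rule 3 (intervocalic h-deletion): /h/ occurs between vowels /o/ and /e/, so it deletes. /tezohezaizid/ → tezoezaizid.
Rule 4 (final i-epenthesis): the form ends in the consonant /d/, so [i] is inserted word-finally. /tezoezaizid/ → tezoezaizidi.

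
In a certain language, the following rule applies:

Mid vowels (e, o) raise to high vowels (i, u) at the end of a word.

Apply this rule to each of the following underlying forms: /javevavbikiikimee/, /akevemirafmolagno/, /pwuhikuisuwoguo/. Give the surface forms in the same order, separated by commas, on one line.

javevavbikiikimei, akevemirafmolagnu, pwuhikuisuwoguu

/javevavbikiikimee/: /e/ is a mid vowel in word-final position, so it raises to [i]. → [javevavbikiikimei].
/akevemirafmolagno/: /o/ is a mid vowel in word-final position, so it raises to [u]. → [akevemirafmolagnu].
/pwuhikuisuwoguo/: /o/ is a mid vowel in word-final position, so it raises to [u]. → [pwuhikuisuwoguu].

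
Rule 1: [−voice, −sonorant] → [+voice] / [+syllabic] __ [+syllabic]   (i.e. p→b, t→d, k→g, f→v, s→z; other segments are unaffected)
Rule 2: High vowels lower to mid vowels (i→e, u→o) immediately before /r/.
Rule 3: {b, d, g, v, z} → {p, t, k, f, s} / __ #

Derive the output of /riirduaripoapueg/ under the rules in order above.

Rule 1 (intervocalic voicing): /p/ is a voiceless obstruent between vowels /i/ and /o/, so it voices to [b]. /p/ is a voiceless obstruent between vowels /a/ and /u/, so it voices to [b]. /riirduaripoapueg/ → riirduariboabueg.
Rule 2 (pre-rhotic lowering): /i/ is a high vowel immediately before /r/, so it lowers to [e]. /riirduariboabueg/ → rierduariboabueg.
Rule 3 (final devoicing): /g/ is a voiced obstruent in word-final position, so it devoices to [k]. /rierduariboabueg/ → rierduariboabuek.

rierduariboabuek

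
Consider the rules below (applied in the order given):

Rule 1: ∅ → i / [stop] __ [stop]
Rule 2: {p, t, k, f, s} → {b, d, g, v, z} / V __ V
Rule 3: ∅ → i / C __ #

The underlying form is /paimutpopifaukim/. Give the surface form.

paimudibobivaugimi

Rule 1 (stop-cluster i-epenthesis): /t/ and /p/ form a stop–stop cluster, so [i] is inserted between them. /paimutpopifaukim/ → paimutipopifaukim.
Rule 2 (intervocalic voicing): /t/ is a voiceless obstruent between vowels /u/ and /i/, so it voices to [d]. /p/ is a voiceless obstruent between vowels /i/ and /o/, so it voices to [b]. /p/ is a voiceless obstruent between vowels /o/ and /i/, so it voices to [b]. /f/ is a voiceless obstruent between vowels /i/ and /a/, so it voices to [v]. /k/ is a voiceless obstruent between vowels /u/ and /i/, so it voices to [g]. /paimutipopifaukim/ → paimudibobivaugim.
Rule 3 (final i-epenthesis): the form ends in the consonant /m/, so [i] is inserted word-finally. /paimudibobivaugim/ → paimudibobivaugimi.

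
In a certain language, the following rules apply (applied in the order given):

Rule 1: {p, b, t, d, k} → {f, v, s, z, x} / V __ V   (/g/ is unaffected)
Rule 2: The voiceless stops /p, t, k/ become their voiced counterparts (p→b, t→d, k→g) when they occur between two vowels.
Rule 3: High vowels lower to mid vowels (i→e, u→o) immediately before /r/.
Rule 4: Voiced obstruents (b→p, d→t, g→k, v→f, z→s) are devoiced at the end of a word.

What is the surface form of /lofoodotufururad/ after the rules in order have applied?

lofoozosufororat

Rule 1 (intervocalic spirantization): /d/ is a stop between vowels /o/ and /o/, so it spirantizes to the fricative [z]. /t/ is a stop between vowels /o/ and /u/, so it spirantizes to the fricative [s]. /lofoodotufururad/ → lofoozosufururad.
Rule 2 (intervocalic voicing): no segment meets the environment; /lofoozosufururad/ is unchanged.
Rule 3 (pre-rhotic lowering): /u/ is a high vowel immediately before /r/, so it lowers to [o]. /u/ is a high vowel immediately before /r/, so it lowers to [o]. /lofoozosufururad/ → lofoozosufororad.
Rule 4 (final devoicing): /d/ is a voiced obstruent in word-final position, so it devoices to [t]. /lofoozosufororad/ → lofoozosufororat.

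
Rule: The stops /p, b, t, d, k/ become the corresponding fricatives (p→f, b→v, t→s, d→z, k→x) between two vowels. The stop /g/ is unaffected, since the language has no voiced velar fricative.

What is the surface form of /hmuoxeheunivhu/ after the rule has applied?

No segment of /hmuoxeheunivhu/ meets the structural description of the rule, so the form surfaces unchanged.

hmuoxeheunivhu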